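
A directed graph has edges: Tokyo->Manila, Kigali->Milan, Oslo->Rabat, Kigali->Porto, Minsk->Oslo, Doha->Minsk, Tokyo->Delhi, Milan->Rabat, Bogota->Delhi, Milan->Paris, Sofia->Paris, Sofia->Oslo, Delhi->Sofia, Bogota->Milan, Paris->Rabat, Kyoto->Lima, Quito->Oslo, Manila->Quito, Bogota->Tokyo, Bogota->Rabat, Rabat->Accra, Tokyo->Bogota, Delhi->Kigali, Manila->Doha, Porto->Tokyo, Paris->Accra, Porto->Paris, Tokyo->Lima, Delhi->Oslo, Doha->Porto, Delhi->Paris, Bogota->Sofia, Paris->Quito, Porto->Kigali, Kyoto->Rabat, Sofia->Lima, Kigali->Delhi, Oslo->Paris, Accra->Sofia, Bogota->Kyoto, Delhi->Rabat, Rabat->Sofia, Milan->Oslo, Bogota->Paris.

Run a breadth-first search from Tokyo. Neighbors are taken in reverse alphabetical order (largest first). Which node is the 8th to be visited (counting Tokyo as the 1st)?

Visit Tokyo; enqueue Manila, Lima, Delhi, Bogota → queue [Manila, Lima, Delhi, Bogota]
Visit Manila; enqueue Quito, Doha → queue [Lima, Delhi, Bogota, Quito, Doha]
Visit Lima → queue [Delhi, Bogota, Quito, Doha]
Visit Delhi; enqueue Sofia, Rabat, Paris, Oslo, Kigali → queue [Bogota, Quito, Doha, Sofia, Rabat, Paris, Oslo, Kigali]
Visit Bogota; enqueue Milan, Kyoto → queue [Quito, Doha, Sofia, Rabat, Paris, Oslo, Kigali, Milan, Kyoto]
Visit Quito → queue [Doha, Sofia, Rabat, Paris, Oslo, Kigali, Milan, Kyoto]
Visit Doha; enqueue Porto, Minsk → queue [Sofia, Rabat, Paris, Oslo, Kigali, Milan, Kyoto, Porto, Minsk]
Visit Sofia → queue [Rabat, Paris, Oslo, Kigali, Milan, Kyoto, Porto, Minsk]
Visit Rabat; enqueue Accra → queue [Paris, Oslo, Kigali, Milan, Kyoto, Porto, Minsk, Accra]
Visit Paris → queue [Oslo, Kigali, Milan, Kyoto, Porto, Minsk, Accra]
Visit Oslo → queue [Kigali, Milan, Kyoto, Porto, Minsk, Accra]
Visit Kigali → queue [Milan, Kyoto, Porto, Minsk, Accra]
Visit Milan → queue [Kyoto, Porto, Minsk, Accra]
Visit Kyoto → queue [Porto, Minsk, Accra]
Visit Porto → queue [Minsk, Accra]
Visit Minsk → queue [Accra]
Visit Accra → queue []

Visit order: Tokyo, Manila, Lima, Delhi, Bogota, Quito, Doha, Sofia, Rabat, Paris, Oslo, Kigali, Milan, Kyoto, Porto, Minsk, Accra

Sofia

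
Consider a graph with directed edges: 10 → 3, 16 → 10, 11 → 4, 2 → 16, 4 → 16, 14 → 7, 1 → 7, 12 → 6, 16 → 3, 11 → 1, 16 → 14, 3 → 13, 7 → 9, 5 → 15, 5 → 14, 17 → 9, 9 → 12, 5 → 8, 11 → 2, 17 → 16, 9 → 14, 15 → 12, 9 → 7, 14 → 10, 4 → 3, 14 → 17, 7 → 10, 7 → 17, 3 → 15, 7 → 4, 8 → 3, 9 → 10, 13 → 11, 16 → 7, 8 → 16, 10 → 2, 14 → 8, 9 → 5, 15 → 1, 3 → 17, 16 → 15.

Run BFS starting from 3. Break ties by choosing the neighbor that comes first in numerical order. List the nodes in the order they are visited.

Visit 3; enqueue 13, 15, 17 → queue [13, 15, 17]
Visit 13; enqueue 11 → queue [15, 17, 11]
Visit 15; enqueue 1, 12 → queue [17, 11, 1, 12]
Visit 17; enqueue 9, 16 → queue [11, 1, 12, 9, 16]
Visit 11; enqueue 2, 4 → queue [1, 12, 9, 16, 2, 4]
Visit 1; enqueue 7 → queue [12, 9, 16, 2, 4, 7]
Visit 12; enqueue 6 → queue [9, 16, 2, 4, 7, 6]
Visit 9; enqueue 5, 10, 14 → queue [16, 2, 4, 7, 6, 5, 10, 14]
Visit 16 → queue [2, 4, 7, 6, 5, 10, 14]
Visit 2 → queue [4, 7, 6, 5, 10, 14]
Visit 4 → queue [7, 6, 5, 10, 14]
Visit 7 → queue [6, 5, 10, 14]
Visit 6 → queue [5, 10, 14]
Visit 5; enqueue 8 → queue [10, 14, 8]
Visit 10 → queue [14, 8]
Visit 14 → queue [8]
Visit 8 → queue []

3 -> 13 -> 15 -> 17 -> 11 -> 1 -> 12 -> 9 -> 16 -> 2 -> 4 -> 7 -> 6 -> 5 -> 10 -> 14 -> 8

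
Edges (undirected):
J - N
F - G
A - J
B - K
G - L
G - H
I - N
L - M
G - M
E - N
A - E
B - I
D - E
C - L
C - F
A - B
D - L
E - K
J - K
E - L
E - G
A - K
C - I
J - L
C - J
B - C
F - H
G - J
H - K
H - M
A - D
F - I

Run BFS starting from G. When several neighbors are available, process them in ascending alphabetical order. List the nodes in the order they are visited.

G -> E -> F -> H -> J -> L -> M -> A -> D -> K -> N -> C -> I -> B

Visit G; enqueue E, F, H, J, L, M → queue [E, F, H, J, L, M]
Visit E; enqueue A, D, K, N → queue [F, H, J, L, M, A, D, K, N]
Visit F; enqueue C, I → queue [H, J, L, M, A, D, K, N, C, I]
Visit H → queue [J, L, M, A, D, K, N, C, I]
Visit J → queue [L, M, A, D, K, N, C, I]
Visit L → queue [M, A, D, K, N, C, I]
Visit M → queue [A, D, K, N, C, I]
Visit A; enqueue B → queue [D, K, N, C, I, B]
Visit D → queue [K, N, C, I, B]
Visit K → queue [N, C, I, B]
Visit N → queue [C, I, B]
Visit C → queue [I, B]
Visit I → queue [B]
Visit B → queue []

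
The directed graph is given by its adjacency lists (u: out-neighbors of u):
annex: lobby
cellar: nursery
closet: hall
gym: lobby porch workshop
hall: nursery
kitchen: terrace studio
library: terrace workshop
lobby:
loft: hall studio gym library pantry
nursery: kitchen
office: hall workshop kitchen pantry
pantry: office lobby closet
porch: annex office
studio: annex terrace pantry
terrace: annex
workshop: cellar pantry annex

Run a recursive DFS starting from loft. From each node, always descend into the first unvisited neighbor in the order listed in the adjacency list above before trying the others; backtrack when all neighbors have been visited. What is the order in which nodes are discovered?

loft → hall → nursery → kitchen → terrace → annex → lobby → studio → pantry → office → workshop → cellar → closet → gym → porch → library

Visit loft
loft → hall
hall → nursery
nursery → kitchen
kitchen → terrace
terrace → annex
annex → lobby
kitchen → studio
studio → pantry
pantry → office
office → workshop
workshop → cellar
pantry → closet
loft → gym
gym → porch
loft → library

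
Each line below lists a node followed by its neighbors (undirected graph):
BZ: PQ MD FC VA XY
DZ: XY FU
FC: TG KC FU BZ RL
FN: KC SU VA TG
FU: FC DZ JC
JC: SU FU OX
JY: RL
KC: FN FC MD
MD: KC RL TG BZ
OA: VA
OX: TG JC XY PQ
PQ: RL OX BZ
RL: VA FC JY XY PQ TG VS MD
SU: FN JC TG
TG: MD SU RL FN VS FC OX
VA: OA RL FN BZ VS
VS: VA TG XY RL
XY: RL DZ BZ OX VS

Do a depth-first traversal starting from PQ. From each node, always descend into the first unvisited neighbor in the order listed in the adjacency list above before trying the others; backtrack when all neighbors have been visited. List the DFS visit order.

Visit PQ
PQ → RL
RL → VA
VA → OA
VA → FN
FN → KC
KC → FC
FC → TG
TG → MD
MD → BZ
BZ → XY
XY → DZ
DZ → FU
FU → JC
JC → SU
JC → OX
XY → VS
RL → JY

PQ RL VA OA FN KC FC TG MD BZ XY DZ FU JC SU OX VS JY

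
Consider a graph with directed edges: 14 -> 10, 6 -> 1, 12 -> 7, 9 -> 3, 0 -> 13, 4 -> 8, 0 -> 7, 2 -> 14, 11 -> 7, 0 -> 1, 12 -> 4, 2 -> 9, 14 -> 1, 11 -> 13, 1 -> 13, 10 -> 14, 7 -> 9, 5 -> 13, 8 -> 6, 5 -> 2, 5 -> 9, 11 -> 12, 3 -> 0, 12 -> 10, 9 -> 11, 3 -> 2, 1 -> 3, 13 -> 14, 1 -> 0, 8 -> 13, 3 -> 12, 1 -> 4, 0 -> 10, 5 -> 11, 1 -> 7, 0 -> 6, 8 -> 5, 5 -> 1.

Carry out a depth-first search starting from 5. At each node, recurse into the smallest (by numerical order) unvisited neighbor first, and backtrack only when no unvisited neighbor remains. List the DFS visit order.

Visit 5
5 → 1
1 → 0
0 → 6
0 → 7
7 → 9
9 → 3
3 → 2
2 → 14
14 → 10
3 → 12
12 → 4
4 → 8
8 → 13
9 → 11

5, 1, 0, 6, 7, 9, 3, 2, 14, 10, 12, 4, 8, 13, 11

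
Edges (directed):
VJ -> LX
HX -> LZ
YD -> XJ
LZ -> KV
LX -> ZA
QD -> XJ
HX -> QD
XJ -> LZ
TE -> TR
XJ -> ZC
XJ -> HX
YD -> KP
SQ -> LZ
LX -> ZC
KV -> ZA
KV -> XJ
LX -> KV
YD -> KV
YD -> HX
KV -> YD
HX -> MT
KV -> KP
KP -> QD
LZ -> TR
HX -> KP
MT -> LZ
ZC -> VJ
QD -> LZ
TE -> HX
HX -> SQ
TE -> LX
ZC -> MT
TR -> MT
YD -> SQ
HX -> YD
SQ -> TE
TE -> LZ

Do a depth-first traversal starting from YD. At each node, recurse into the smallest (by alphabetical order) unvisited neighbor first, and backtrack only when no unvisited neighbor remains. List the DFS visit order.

YD -> HX -> KP -> QD -> LZ -> KV -> XJ -> ZC -> MT -> VJ -> LX -> ZA -> TR -> SQ -> TE

Visit YD
YD → HX
HX → KP
KP → QD
QD → LZ
LZ → KV
KV → XJ
XJ → ZC
ZC → MT
ZC → VJ
VJ → LX
LX → ZA
LZ → TR
HX → SQ
SQ → TE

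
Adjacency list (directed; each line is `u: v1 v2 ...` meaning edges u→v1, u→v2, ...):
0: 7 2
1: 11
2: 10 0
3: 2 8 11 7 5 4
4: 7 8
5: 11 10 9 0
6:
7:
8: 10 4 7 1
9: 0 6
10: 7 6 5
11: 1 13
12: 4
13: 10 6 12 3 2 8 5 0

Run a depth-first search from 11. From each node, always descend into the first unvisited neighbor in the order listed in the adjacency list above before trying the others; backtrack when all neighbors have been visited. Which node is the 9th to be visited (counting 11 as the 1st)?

Visit 11
11 → 1
11 → 13
13 → 10
10 → 7
10 → 6
10 → 5
5 → 9
9 → 0
0 → 2
13 → 12
12 → 4
4 → 8
13 → 3

Visit order: 11, 1, 13, 10, 7, 6, 5, 9, 0, 2, 12, 4, 8, 3

0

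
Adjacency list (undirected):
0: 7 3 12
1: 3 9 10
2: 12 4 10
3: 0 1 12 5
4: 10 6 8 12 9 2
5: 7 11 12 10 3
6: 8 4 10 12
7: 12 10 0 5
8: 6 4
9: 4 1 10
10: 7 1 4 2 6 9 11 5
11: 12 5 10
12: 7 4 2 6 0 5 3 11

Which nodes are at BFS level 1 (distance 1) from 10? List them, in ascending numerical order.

1, 2, 4, 5, 6, 7, 9, 11

Level 0: 10
Level 1: 1, 2, 4, 5, 6, 7, 9, 11
Level 2: 0, 3, 8, 12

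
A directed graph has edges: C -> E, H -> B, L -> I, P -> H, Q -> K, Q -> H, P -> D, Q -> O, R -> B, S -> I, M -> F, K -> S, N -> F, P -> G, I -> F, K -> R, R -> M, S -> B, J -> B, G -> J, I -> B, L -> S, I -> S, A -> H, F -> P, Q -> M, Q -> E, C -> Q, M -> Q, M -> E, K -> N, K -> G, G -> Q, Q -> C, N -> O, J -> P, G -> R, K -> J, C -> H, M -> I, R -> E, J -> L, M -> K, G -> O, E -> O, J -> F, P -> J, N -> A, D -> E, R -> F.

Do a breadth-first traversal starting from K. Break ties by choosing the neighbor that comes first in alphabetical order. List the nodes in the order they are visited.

K G J N R S O Q B F L P A E M I C H D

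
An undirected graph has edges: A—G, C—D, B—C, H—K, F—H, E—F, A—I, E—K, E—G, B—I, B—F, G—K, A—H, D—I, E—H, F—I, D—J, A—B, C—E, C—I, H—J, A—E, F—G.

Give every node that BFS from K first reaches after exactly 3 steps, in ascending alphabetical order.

Level 0: K
Level 1: E, G, H
Level 2: A, C, F, J
Level 3: B, D, I

B, D, I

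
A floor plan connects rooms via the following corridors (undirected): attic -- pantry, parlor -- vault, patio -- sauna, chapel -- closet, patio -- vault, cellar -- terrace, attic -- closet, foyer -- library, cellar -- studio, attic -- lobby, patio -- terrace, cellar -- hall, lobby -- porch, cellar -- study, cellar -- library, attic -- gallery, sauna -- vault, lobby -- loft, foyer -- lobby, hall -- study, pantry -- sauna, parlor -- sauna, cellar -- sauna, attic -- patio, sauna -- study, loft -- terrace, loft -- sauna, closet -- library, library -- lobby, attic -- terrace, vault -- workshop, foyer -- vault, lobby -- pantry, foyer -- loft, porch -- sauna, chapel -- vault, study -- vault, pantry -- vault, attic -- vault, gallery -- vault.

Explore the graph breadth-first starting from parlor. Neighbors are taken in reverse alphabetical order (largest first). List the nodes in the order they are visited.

parlor, vault, sauna, workshop, study, patio, pantry, gallery, foyer, chapel, attic, porch, loft, cellar, hall, terrace, lobby, library, closet, studio

Visit parlor; enqueue vault, sauna → queue [vault, sauna]
Visit vault; enqueue workshop, study, patio, pantry, gallery, foyer, chapel, attic → queue [sauna, workshop, study, patio, pantry, gallery, foyer, chapel, attic]
Visit sauna; enqueue porch, loft, cellar → queue [workshop, study, patio, pantry, gallery, foyer, chapel, attic, porch, loft, cellar]
Visit workshop → queue [study, patio, pantry, gallery, foyer, chapel, attic, porch, loft, cellar]
Visit study; enqueue hall → queue [patio, pantry, gallery, foyer, chapel, attic, porch, loft, cellar, hall]
Visit patio; enqueue terrace → queue [pantry, gallery, foyer, chapel, attic, porch, loft, cellar, hall, terrace]
Visit pantry; enqueue lobby → queue [gallery, foyer, chapel, attic, porch, loft, cellar, hall, terrace, lobby]
Visit gallery → queue [foyer, chapel, attic, porch, loft, cellar, hall, terrace, lobby]
Visit foyer; enqueue library → queue [chapel, attic, porch, loft, cellar, hall, terrace, lobby, library]
Visit chapel; enqueue closet → queue [attic, porch, loft, cellar, hall, terrace, lobby, library, closet]
Visit attic → queue [porch, loft, cellar, hall, terrace, lobby, library, closet]
Visit porch → queue [loft, cellar, hall, terrace, lobby, library, closet]
Visit loft → queue [cellar, hall, terrace, lobby, library, closet]
Visit cellar; enqueue studio → queue [hall, terrace, lobby, library, closet, studio]
Visit hall → queue [terrace, lobby, library, closet, studio]
Visit terrace → queue [lobby, library, closet, studio]
Visit lobby → queue [library, closet, studio]
Visit library → queue [closet, studio]
Visit closet → queue [studio]
Visit studio → queue []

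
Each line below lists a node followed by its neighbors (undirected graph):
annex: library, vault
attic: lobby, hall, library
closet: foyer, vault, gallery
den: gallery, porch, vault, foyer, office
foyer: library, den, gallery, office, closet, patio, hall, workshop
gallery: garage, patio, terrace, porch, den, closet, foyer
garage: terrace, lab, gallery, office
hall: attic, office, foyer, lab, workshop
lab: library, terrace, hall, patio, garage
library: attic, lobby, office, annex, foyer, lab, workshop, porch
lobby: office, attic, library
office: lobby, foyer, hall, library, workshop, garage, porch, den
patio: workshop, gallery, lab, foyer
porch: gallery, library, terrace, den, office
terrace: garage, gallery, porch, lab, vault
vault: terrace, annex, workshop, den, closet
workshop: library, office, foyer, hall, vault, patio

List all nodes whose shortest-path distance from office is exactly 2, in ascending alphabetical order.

annex, attic, closet, gallery, lab, patio, terrace, vault

Level 0: office
Level 1: den, foyer, garage, hall, library, lobby, porch, workshop
Level 2: annex, attic, closet, gallery, lab, patio, terrace, vault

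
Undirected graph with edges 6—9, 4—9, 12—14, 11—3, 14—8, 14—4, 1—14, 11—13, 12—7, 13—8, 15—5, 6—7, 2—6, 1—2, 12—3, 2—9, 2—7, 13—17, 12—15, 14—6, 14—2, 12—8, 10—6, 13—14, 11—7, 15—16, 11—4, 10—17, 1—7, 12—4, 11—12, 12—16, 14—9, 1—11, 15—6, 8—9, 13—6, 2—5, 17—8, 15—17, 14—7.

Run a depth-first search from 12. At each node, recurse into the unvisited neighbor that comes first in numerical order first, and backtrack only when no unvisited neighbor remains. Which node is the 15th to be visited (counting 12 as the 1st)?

17

Visit 12
12 → 3
3 → 11
11 → 1
1 → 2
2 → 5
5 → 15
15 → 6
6 → 7
7 → 14
14 → 4
4 → 9
9 → 8
8 → 13
13 → 17
17 → 10
15 → 16

Visit order: 12, 3, 11, 1, 2, 5, 15, 6, 7, 14, 4, 9, 8, 13, 17, 10, 16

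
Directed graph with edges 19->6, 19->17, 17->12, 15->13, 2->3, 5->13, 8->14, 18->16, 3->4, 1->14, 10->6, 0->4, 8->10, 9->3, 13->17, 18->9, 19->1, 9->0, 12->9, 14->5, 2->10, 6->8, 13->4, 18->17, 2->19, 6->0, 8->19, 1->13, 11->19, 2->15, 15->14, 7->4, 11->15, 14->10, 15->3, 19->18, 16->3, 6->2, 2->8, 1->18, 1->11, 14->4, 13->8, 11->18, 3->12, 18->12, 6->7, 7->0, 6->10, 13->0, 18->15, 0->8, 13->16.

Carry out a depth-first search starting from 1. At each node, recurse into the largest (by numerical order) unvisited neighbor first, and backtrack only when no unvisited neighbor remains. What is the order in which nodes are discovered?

1, 18, 17, 12, 9, 3, 4, 0, 8, 19, 6, 10, 7, 2, 15, 14, 5, 13, 16, 11

Visit 1
1 → 18
18 → 17
17 → 12
12 → 9
9 → 3
3 → 4
9 → 0
0 → 8
8 → 19
19 → 6
6 → 10
6 → 7
6 → 2
2 → 15
15 → 14
14 → 5
5 → 13
13 → 16
1 → 11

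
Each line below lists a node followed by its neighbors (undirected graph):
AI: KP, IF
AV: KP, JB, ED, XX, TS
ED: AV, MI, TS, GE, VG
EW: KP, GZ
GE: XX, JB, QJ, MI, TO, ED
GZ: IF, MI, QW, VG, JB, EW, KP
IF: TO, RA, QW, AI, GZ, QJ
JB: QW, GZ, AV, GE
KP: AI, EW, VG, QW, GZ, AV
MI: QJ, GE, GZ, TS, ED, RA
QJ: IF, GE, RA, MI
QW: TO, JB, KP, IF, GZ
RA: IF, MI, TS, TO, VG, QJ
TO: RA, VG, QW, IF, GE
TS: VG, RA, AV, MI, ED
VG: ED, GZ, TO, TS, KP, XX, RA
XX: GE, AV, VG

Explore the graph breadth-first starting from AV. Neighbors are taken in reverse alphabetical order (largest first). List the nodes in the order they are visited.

AV, XX, TS, KP, JB, ED, VG, GE, RA, MI, QW, GZ, EW, AI, TO, QJ, IF

Visit AV; enqueue XX, TS, KP, JB, ED → queue [XX, TS, KP, JB, ED]
Visit XX; enqueue VG, GE → queue [TS, KP, JB, ED, VG, GE]
Visit TS; enqueue RA, MI → queue [KP, JB, ED, VG, GE, RA, MI]
Visit KP; enqueue QW, GZ, EW, AI → queue [JB, ED, VG, GE, RA, MI, QW, GZ, EW, AI]
Visit JB → queue [ED, VG, GE, RA, MI, QW, GZ, EW, AI]
Visit ED → queue [VG, GE, RA, MI, QW, GZ, EW, AI]
Visit VG; enqueue TO → queue [GE, RA, MI, QW, GZ, EW, AI, TO]
Visit GE; enqueue QJ → queue [RA, MI, QW, GZ, EW, AI, TO, QJ]
Visit RA; enqueue IF → queue [MI, QW, GZ, EW, AI, TO, QJ, IF]
Visit MI → queue [QW, GZ, EW, AI, TO, QJ, IF]
Visit QW → queue [GZ, EW, AI, TO, QJ, IF]
Visit GZ → queue [EW, AI, TO, QJ, IF]
Visit EW → queue [AI, TO, QJ, IF]
Visit AI → queue [TO, QJ, IF]
Visit TO → queue [QJ, IF]
Visit QJ → queue [IF]
Visit IF → queue []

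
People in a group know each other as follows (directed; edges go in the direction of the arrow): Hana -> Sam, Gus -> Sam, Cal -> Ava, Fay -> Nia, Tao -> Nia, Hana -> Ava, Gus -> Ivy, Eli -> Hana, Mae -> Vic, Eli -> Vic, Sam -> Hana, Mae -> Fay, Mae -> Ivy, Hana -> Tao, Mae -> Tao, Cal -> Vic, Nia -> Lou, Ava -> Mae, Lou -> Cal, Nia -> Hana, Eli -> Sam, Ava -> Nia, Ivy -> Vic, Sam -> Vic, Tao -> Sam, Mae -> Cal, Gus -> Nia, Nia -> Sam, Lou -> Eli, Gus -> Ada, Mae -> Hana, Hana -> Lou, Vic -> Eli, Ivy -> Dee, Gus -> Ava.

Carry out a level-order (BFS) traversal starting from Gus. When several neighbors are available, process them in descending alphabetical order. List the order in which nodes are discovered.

Gus, Sam, Nia, Ivy, Ava, Ada, Vic, Hana, Lou, Dee, Mae, Eli, Tao, Cal, Fay

Visit Gus; enqueue Sam, Nia, Ivy, Ava, Ada → queue [Sam, Nia, Ivy, Ava, Ada]
Visit Sam; enqueue Vic, Hana → queue [Nia, Ivy, Ava, Ada, Vic, Hana]
Visit Nia; enqueue Lou → queue [Ivy, Ava, Ada, Vic, Hana, Lou]
Visit Ivy; enqueue Dee → queue [Ava, Ada, Vic, Hana, Lou, Dee]
Visit Ava; enqueue Mae → queue [Ada, Vic, Hana, Lou, Dee, Mae]
Visit Ada → queue [Vic, Hana, Lou, Dee, Mae]
Visit Vic; enqueue Eli → queue [Hana, Lou, Dee, Mae, Eli]
Visit Hana; enqueue Tao → queue [Lou, Dee, Mae, Eli, Tao]
Visit Lou; enqueue Cal → queue [Dee, Mae, Eli, Tao, Cal]
Visit Dee → queue [Mae, Eli, Tao, Cal]
Visit Mae; enqueue Fay → queue [Eli, Tao, Cal, Fay]
Visit Eli → queue [Tao, Cal, Fay]
Visit Tao → queue [Cal, Fay]
Visit Cal → queue [Fay]
Visit Fay → queue []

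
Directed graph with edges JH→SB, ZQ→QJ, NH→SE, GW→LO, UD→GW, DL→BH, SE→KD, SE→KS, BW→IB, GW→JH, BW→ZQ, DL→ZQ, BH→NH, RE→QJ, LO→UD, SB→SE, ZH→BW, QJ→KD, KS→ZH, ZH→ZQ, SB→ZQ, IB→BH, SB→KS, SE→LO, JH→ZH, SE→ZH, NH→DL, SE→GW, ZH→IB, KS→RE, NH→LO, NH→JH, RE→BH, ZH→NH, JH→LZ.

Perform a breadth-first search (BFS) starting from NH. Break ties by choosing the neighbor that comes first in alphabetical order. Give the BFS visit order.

NH, DL, JH, LO, SE, BH, ZQ, LZ, SB, ZH, UD, GW, KD, KS, QJ, BW, IB, RE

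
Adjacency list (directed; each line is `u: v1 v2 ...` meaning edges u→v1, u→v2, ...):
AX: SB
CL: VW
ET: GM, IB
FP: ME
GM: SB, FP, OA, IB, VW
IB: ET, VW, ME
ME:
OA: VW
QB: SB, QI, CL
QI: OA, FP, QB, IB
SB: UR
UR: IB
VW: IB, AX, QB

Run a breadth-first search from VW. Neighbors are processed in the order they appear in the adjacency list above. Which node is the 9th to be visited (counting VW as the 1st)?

CL

Visit VW; enqueue IB, AX, QB → queue [IB, AX, QB]
Visit IB; enqueue ET, ME → queue [AX, QB, ET, ME]
Visit AX; enqueue SB → queue [QB, ET, ME, SB]
Visit QB; enqueue QI, CL → queue [ET, ME, SB, QI, CL]
Visit ET; enqueue GM → queue [ME, SB, QI, CL, GM]
Visit ME → queue [SB, QI, CL, GM]
Visit SB; enqueue UR → queue [QI, CL, GM, UR]
Visit QI; enqueue OA, FP → queue [CL, GM, UR, OA, FP]
Visit CL → queue [GM, UR, OA, FP]
Visit GM → queue [UR, OA, FP]
Visit UR → queue [OA, FP]
Visit OA → queue [FP]
Visit FP → queue []

Visit order: VW, IB, AX, QB, ET, ME, SB, QI, CL, GM, UR, OA, FP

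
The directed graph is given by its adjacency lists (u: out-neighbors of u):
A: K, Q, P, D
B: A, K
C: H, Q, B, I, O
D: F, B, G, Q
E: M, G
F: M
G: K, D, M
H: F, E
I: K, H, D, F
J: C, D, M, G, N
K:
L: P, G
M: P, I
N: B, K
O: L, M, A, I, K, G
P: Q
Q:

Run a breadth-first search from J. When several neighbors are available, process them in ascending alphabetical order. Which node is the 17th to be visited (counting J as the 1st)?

L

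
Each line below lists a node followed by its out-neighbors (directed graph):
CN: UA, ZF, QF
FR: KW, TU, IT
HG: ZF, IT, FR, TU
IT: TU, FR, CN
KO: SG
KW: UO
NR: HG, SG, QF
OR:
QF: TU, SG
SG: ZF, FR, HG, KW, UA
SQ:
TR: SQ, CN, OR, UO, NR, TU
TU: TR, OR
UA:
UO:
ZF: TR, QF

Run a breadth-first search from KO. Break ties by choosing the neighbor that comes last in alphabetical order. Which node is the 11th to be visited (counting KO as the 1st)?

TU

Visit KO; enqueue SG → queue [SG]
Visit SG; enqueue ZF, UA, KW, HG, FR → queue [ZF, UA, KW, HG, FR]
Visit ZF; enqueue TR, QF → queue [UA, KW, HG, FR, TR, QF]
Visit UA → queue [KW, HG, FR, TR, QF]
Visit KW; enqueue UO → queue [HG, FR, TR, QF, UO]
Visit HG; enqueue TU, IT → queue [FR, TR, QF, UO, TU, IT]
Visit FR → queue [TR, QF, UO, TU, IT]
Visit TR; enqueue SQ, OR, NR, CN → queue [QF, UO, TU, IT, SQ, OR, NR, CN]
Visit QF → queue [UO, TU, IT, SQ, OR, NR, CN]
Visit UO → queue [TU, IT, SQ, OR, NR, CN]
Visit TU → queue [IT, SQ, OR, NR, CN]
Visit IT → queue [SQ, OR, NR, CN]
Visit SQ → queue [OR, NR, CN]
Visit OR → queue [NR, CN]
Visit NR → queue [CN]
Visit CN → queue []

Visit order: KO, SG, ZF, UA, KW, HG, FR, TR, QF, UO, TU, IT, SQ, OR, NR, CN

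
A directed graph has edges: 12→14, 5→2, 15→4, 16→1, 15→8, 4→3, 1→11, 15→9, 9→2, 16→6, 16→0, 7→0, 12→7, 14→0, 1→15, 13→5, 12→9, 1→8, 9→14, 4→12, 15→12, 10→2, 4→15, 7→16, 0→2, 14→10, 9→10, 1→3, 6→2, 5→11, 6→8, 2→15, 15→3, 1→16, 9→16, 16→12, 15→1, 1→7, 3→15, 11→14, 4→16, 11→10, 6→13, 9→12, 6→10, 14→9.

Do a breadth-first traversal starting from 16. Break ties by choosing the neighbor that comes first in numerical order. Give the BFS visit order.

16, 0, 1, 6, 12, 2, 3, 7, 8, 11, 15, 10, 13, 9, 14, 4, 5

Visit 16; enqueue 0, 1, 6, 12 → queue [0, 1, 6, 12]
Visit 0; enqueue 2 → queue [1, 6, 12, 2]
Visit 1; enqueue 3, 7, 8, 11, 15 → queue [6, 12, 2, 3, 7, 8, 11, 15]
Visit 6; enqueue 10, 13 → queue [12, 2, 3, 7, 8, 11, 15, 10, 13]
Visit 12; enqueue 9, 14 → queue [2, 3, 7, 8, 11, 15, 10, 13, 9, 14]
Visit 2 → queue [3, 7, 8, 11, 15, 10, 13, 9, 14]
Visit 3 → queue [7, 8, 11, 15, 10, 13, 9, 14]
Visit 7 → queue [8, 11, 15, 10, 13, 9, 14]
Visit 8 → queue [11, 15, 10, 13, 9, 14]
Visit 11 → queue [15, 10, 13, 9, 14]
Visit 15; enqueue 4 → queue [10, 13, 9, 14, 4]
Visit 10 → queue [13, 9, 14, 4]
Visit 13; enqueue 5 → queue [9, 14, 4, 5]
Visit 9 → queue [14, 4, 5]
Visit 14 → queue [4, 5]
Visit 4 → queue [5]
Visit 5 → queue []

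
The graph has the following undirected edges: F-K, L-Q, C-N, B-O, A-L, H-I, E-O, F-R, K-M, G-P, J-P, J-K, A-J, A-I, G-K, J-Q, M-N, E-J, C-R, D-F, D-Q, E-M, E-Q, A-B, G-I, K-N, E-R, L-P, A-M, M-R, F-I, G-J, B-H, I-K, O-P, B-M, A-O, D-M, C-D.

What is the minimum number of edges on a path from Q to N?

3

Level 0: Q
Level 1: D, E, J, L
Level 2: A, C, F, G, K, M, O, P, R
Level 3: B, I, N
Level 4: H
N first appears at level 3.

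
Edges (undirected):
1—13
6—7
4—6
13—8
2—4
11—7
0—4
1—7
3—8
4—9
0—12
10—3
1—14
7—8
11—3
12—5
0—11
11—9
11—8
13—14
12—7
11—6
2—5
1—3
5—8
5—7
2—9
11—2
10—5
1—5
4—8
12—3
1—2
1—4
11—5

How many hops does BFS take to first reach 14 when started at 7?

2

Level 0: 7
Level 1: 1, 5, 6, 8, 11, 12
Level 2: 0, 2, 3, 4, 9, 10, 13, 14
14 first appears at level 2.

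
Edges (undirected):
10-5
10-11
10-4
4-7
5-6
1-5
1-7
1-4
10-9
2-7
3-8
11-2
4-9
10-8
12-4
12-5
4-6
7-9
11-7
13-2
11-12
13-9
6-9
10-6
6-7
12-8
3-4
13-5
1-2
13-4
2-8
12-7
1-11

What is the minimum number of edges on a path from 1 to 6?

Level 0: 1
Level 1: 2, 4, 5, 7, 11
Level 2: 3, 6, 8, 9, 10, 12, 13
6 first appears at level 2.

2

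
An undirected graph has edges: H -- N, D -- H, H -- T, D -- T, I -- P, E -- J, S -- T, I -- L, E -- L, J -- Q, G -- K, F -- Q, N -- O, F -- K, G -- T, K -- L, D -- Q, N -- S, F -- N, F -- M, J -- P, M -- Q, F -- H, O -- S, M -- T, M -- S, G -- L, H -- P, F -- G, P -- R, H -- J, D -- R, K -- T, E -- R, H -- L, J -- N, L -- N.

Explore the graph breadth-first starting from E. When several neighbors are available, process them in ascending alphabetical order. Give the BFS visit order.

E J L R H N P Q G I K D F T O S M

Visit E; enqueue J, L, R → queue [J, L, R]
Visit J; enqueue H, N, P, Q → queue [L, R, H, N, P, Q]
Visit L; enqueue G, I, K → queue [R, H, N, P, Q, G, I, K]
Visit R; enqueue D → queue [H, N, P, Q, G, I, K, D]
Visit H; enqueue F, T → queue [N, P, Q, G, I, K, D, F, T]
Visit N; enqueue O, S → queue [P, Q, G, I, K, D, F, T, O, S]
Visit P → queue [Q, G, I, K, D, F, T, O, S]
Visit Q; enqueue M → queue [G, I, K, D, F, T, O, S, M]
Visit G → queue [I, K, D, F, T, O, S, M]
Visit I → queue [K, D, F, T, O, S, M]
Visit K → queue [D, F, T, O, S, M]
Visit D → queue [F, T, O, S, M]
Visit F → queue [T, O, S, M]
Visit T → queue [O, S, M]
Visit O → queue [S, M]
Visit S → queue [M]
Visit M → queue []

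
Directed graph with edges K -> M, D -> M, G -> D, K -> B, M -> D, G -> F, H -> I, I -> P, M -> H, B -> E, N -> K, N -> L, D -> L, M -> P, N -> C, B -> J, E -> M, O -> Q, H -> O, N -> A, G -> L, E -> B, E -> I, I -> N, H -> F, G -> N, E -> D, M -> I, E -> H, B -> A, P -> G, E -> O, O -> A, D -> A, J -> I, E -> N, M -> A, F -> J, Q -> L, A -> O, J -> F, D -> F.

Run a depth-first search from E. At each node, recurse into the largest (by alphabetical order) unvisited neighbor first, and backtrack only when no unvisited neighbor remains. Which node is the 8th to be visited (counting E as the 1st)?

Visit E
E → O
O → Q
Q → L
O → A
E → N
N → K
K → M
M → P
P → G
G → F
F → J
J → I
G → D
M → H
K → B
N → C

Visit order: E, O, Q, L, A, N, K, M, P, G, F, J, I, D, H, B, C

M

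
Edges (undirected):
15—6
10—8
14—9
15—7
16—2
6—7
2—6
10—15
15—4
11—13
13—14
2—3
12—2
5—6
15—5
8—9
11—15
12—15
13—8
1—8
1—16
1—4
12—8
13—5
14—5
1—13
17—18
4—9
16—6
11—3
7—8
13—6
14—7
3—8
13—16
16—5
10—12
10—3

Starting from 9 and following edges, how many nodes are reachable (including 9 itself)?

16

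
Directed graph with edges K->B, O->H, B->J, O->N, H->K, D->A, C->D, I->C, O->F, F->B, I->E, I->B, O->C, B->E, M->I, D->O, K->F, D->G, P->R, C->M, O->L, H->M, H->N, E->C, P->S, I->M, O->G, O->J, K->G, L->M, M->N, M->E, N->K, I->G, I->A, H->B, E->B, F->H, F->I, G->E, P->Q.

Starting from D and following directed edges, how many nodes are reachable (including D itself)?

BFS from D visits: D, A, G, O, E, C, F, H, J, L, N, B, M, I, K
Reachable nodes: 15 of 19 total.

15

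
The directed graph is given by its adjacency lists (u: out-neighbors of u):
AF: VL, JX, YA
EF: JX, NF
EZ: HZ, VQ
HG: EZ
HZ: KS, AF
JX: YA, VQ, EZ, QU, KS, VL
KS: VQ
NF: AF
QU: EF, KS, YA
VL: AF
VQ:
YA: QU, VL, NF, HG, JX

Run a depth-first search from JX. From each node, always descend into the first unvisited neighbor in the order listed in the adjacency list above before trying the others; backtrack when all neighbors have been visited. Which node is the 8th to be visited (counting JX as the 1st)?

KS

Visit JX
JX → YA
YA → QU
QU → EF
EF → NF
NF → AF
AF → VL
QU → KS
KS → VQ
YA → HG
HG → EZ
EZ → HZ

Visit order: JX, YA, QU, EF, NF, AF, VL, KS, VQ, HG, EZ, HZ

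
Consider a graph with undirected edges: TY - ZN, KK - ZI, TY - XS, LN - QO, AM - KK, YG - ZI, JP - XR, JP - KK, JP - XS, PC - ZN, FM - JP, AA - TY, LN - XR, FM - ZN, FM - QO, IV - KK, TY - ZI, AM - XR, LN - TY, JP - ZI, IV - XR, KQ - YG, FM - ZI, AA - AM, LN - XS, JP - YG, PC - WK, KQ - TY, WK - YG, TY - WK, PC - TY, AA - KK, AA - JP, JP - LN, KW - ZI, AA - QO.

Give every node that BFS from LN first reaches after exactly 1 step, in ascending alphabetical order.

JP, QO, TY, XR, XS

Level 0: LN
Level 1: JP, QO, TY, XR, XS
Level 2: AA, AM, FM, IV, KK, KQ, PC, WK, YG, ZI, ZN
Level 3: KW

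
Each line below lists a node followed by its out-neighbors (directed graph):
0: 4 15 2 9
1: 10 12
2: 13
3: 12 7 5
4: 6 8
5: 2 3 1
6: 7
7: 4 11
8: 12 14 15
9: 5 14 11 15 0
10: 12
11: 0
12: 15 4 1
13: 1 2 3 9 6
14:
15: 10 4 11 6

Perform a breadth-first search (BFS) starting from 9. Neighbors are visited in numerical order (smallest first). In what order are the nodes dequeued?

9, 0, 5, 11, 14, 15, 2, 4, 1, 3, 6, 10, 13, 8, 12, 7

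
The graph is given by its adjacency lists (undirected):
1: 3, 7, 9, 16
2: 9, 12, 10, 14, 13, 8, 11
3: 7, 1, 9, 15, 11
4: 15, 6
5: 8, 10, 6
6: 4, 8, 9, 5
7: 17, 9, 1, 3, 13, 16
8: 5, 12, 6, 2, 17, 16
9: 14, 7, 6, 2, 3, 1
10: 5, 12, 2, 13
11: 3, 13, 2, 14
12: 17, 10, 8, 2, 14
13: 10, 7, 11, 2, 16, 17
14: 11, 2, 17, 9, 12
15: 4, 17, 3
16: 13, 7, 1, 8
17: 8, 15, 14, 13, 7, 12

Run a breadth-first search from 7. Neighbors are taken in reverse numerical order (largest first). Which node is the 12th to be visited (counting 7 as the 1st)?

11

Visit 7; enqueue 17, 16, 13, 9, 3, 1 → queue [17, 16, 13, 9, 3, 1]
Visit 17; enqueue 15, 14, 12, 8 → queue [16, 13, 9, 3, 1, 15, 14, 12, 8]
Visit 16 → queue [13, 9, 3, 1, 15, 14, 12, 8]
Visit 13; enqueue 11, 10, 2 → queue [9, 3, 1, 15, 14, 12, 8, 11, 10, 2]
Visit 9; enqueue 6 → queue [3, 1, 15, 14, 12, 8, 11, 10, 2, 6]
Visit 3 → queue [1, 15, 14, 12, 8, 11, 10, 2, 6]
Visit 1 → queue [15, 14, 12, 8, 11, 10, 2, 6]
Visit 15; enqueue 4 → queue [14, 12, 8, 11, 10, 2, 6, 4]
Visit 14 → queue [12, 8, 11, 10, 2, 6, 4]
Visit 12 → queue [8, 11, 10, 2, 6, 4]
Visit 8; enqueue 5 → queue [11, 10, 2, 6, 4, 5]
Visit 11 → queue [10, 2, 6, 4, 5]
Visit 10 → queue [2, 6, 4, 5]
Visit 2 → queue [6, 4, 5]
Visit 6 → queue [4, 5]
Visit 4 → queue [5]
Visit 5 → queue []

Visit order: 7, 17, 16, 13, 9, 3, 1, 15, 14, 12, 8, 11, 10, 2, 6, 4, 5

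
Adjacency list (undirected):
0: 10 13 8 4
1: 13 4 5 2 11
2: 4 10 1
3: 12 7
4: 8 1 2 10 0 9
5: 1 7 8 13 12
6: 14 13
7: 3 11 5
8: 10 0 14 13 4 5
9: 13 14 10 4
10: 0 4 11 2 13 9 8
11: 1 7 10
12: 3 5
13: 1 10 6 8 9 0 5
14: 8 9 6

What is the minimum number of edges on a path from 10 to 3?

Level 0: 10
Level 1: 0, 2, 4, 8, 9, 11, 13
Level 2: 1, 5, 6, 7, 14
Level 3: 3, 12
3 first appears at level 3.

3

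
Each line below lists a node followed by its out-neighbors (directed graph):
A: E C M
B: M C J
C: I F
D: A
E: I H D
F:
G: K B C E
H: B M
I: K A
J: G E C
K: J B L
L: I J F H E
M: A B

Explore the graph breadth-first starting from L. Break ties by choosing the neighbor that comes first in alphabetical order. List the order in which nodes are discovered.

L E F H I J D B M A K C G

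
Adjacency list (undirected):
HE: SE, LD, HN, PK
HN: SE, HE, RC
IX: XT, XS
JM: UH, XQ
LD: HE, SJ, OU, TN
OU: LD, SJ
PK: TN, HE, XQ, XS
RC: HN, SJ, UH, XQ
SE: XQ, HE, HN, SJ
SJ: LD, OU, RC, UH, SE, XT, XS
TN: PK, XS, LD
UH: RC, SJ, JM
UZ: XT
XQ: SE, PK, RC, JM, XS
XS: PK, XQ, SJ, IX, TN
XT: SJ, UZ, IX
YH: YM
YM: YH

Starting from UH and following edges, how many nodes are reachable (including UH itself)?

BFS from UH visits: UH, RC, SJ, JM, HN, XQ, LD, OU, SE, XT, XS, HE, PK, TN, UZ, IX
Reachable nodes: 16 of 18 total.

16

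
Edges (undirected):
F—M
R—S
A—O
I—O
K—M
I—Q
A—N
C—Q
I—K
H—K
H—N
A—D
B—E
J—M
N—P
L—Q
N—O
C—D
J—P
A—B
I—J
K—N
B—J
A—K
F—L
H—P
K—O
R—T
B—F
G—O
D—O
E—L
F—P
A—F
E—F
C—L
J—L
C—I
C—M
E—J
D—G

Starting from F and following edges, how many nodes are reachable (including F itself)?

17

BFS from F visits: F, A, B, E, L, M, P, D, K, N, O, J, C, Q, H, G, I
Reachable nodes: 17 of 20 total.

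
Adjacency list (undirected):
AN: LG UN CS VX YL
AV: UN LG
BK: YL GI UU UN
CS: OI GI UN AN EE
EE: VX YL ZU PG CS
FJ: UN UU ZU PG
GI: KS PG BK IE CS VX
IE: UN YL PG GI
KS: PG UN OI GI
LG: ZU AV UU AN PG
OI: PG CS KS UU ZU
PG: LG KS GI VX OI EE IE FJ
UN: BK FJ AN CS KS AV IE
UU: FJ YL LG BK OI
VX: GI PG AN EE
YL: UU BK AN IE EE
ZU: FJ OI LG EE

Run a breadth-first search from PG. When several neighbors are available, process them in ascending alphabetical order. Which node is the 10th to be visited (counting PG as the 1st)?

CS

Visit PG; enqueue EE, FJ, GI, IE, KS, LG, OI, VX → queue [EE, FJ, GI, IE, KS, LG, OI, VX]
Visit EE; enqueue CS, YL, ZU → queue [FJ, GI, IE, KS, LG, OI, VX, CS, YL, ZU]
Visit FJ; enqueue UN, UU → queue [GI, IE, KS, LG, OI, VX, CS, YL, ZU, UN, UU]
Visit GI; enqueue BK → queue [IE, KS, LG, OI, VX, CS, YL, ZU, UN, UU, BK]
Visit IE → queue [KS, LG, OI, VX, CS, YL, ZU, UN, UU, BK]
Visit KS → queue [LG, OI, VX, CS, YL, ZU, UN, UU, BK]
Visit LG; enqueue AN, AV → queue [OI, VX, CS, YL, ZU, UN, UU, BK, AN, AV]
Visit OI → queue [VX, CS, YL, ZU, UN, UU, BK, AN, AV]
Visit VX → queue [CS, YL, ZU, UN, UU, BK, AN, AV]
Visit CS → queue [YL, ZU, UN, UU, BK, AN, AV]
Visit YL → queue [ZU, UN, UU, BK, AN, AV]
Visit ZU → queue [UN, UU, BK, AN, AV]
Visit UN → queue [UU, BK, AN, AV]
Visit UU → queue [BK, AN, AV]
Visit BK → queue [AN, AV]
Visit AN → queue [AV]
Visit AV → queue []

Visit order: PG, EE, FJ, GI, IE, KS, LG, OI, VX, CS, YL, ZU, UN, UU, BK, AN, AV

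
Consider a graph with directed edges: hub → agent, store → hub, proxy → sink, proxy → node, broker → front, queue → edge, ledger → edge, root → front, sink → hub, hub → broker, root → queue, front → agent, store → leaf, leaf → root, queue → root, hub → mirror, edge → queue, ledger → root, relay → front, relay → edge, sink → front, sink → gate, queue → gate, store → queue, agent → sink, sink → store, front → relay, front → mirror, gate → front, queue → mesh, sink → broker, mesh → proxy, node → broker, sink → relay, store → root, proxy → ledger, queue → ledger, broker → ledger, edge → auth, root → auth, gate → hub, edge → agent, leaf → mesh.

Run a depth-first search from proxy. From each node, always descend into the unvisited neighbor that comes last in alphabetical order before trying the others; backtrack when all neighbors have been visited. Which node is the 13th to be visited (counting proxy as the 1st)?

Visit proxy
proxy → sink
sink → store
store → root
root → queue
queue → mesh
queue → ledger
ledger → edge
edge → auth
edge → agent
queue → gate
gate → hub
hub → mirror
hub → broker
broker → front
front → relay
store → leaf
proxy → node

Visit order: proxy, sink, store, root, queue, mesh, ledger, edge, auth, agent, gate, hub, mirror, broker, front, relay, leaf, node

mirror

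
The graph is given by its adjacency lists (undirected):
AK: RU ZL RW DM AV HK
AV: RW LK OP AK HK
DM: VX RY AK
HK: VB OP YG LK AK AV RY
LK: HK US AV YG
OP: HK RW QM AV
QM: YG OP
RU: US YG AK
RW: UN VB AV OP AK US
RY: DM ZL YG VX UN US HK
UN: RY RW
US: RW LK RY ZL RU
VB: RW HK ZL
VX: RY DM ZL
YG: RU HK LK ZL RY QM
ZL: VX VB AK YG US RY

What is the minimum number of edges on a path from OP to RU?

3

Level 0: OP
Level 1: AV, HK, QM, RW
Level 2: AK, LK, RY, UN, US, VB, YG
Level 3: DM, RU, VX, ZL
RU first appears at level 3.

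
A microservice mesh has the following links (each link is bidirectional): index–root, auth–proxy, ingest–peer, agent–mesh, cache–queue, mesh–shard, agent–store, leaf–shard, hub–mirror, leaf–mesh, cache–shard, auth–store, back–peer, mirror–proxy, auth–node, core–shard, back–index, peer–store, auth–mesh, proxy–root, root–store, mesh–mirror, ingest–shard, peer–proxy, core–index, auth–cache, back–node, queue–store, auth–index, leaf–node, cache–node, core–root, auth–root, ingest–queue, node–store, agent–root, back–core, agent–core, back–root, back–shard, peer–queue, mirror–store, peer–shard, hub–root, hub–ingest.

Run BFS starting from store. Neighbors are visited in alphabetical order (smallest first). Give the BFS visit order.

Visit store; enqueue agent, auth, mirror, node, peer, queue, root → queue [agent, auth, mirror, node, peer, queue, root]
Visit agent; enqueue core, mesh → queue [auth, mirror, node, peer, queue, root, core, mesh]
Visit auth; enqueue cache, index, proxy → queue [mirror, node, peer, queue, root, core, mesh, cache, index, proxy]
Visit mirror; enqueue hub → queue [node, peer, queue, root, core, mesh, cache, index, proxy, hub]
Visit node; enqueue back, leaf → queue [peer, queue, root, core, mesh, cache, index, proxy, hub, back, leaf]
Visit peer; enqueue ingest, shard → queue [queue, root, core, mesh, cache, index, proxy, hub, back, leaf, ingest, shard]
Visit queue → queue [root, core, mesh, cache, index, proxy, hub, back, leaf, ingest, shard]
Visit root → queue [core, mesh, cache, index, proxy, hub, back, leaf, ingest, shard]
Visit core → queue [mesh, cache, index, proxy, hub, back, leaf, ingest, shard]
Visit mesh → queue [cache, index, proxy, hub, back, leaf, ingest, shard]
Visit cache → queue [index, proxy, hub, back, leaf, ingest, shard]
Visit index → queue [proxy, hub, back, leaf, ingest, shard]
Visit proxy → queue [hub, back, leaf, ingest, shard]
Visit hub → queue [back, leaf, ingest, shard]
Visit back → queue [leaf, ingest, shard]
Visit leaf → queue [ingest, shard]
Visit ingest → queue [shard]
Visit shard → queue []

store, agent, auth, mirror, node, peer, queue, root, core, mesh, cache, index, proxy, hub, back, leaf, ingest, shard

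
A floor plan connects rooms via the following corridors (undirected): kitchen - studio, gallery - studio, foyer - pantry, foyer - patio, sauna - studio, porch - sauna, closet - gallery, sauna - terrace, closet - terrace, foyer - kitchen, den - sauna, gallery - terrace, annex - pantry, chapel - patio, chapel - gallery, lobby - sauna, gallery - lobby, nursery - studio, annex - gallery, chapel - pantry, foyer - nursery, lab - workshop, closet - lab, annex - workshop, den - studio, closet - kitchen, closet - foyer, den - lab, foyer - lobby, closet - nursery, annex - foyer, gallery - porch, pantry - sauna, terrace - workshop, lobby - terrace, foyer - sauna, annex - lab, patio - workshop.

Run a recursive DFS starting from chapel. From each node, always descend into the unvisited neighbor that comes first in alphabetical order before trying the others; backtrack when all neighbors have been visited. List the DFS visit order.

chapel -> gallery -> annex -> foyer -> closet -> kitchen -> studio -> den -> lab -> workshop -> patio -> terrace -> lobby -> sauna -> pantry -> porch -> nursery

Visit chapel
chapel → gallery
gallery → annex
annex → foyer
foyer → closet
closet → kitchen
kitchen → studio
studio → den
den → lab
lab → workshop
workshop → patio
workshop → terrace
terrace → lobby
lobby → sauna
sauna → pantry
sauna → porch
studio → nursery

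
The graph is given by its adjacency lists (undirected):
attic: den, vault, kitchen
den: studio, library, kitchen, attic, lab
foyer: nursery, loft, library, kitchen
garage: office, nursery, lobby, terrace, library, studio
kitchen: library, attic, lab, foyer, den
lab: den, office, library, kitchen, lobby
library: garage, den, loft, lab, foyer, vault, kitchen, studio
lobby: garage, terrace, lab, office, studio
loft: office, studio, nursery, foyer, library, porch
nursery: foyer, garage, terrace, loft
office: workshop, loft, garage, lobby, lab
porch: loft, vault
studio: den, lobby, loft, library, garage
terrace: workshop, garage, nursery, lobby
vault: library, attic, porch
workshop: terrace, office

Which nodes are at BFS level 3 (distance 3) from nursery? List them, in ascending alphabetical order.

Level 0: nursery
Level 1: foyer, garage, loft, terrace
Level 2: kitchen, library, lobby, office, porch, studio, workshop
Level 3: attic, den, lab, vault

attic, den, lab, vault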